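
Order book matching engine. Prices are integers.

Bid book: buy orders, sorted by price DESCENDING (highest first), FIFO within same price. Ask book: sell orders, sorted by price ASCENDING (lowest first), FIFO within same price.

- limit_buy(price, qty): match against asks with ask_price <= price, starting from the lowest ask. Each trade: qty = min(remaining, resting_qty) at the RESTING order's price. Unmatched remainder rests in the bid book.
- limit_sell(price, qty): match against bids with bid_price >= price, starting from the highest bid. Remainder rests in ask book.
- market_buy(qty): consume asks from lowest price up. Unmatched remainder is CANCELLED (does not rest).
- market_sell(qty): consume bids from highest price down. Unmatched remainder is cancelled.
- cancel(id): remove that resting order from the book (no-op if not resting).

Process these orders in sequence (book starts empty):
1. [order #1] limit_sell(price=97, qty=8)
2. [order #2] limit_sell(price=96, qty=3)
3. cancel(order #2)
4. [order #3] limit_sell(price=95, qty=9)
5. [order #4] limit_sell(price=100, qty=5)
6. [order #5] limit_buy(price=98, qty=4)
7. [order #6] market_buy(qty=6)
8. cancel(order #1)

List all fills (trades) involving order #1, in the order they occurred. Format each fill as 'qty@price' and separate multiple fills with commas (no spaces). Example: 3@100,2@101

After op 1 [order #1] limit_sell(price=97, qty=8): fills=none; bids=[-] asks=[#1:8@97]
After op 2 [order #2] limit_sell(price=96, qty=3): fills=none; bids=[-] asks=[#2:3@96 #1:8@97]
After op 3 cancel(order #2): fills=none; bids=[-] asks=[#1:8@97]
After op 4 [order #3] limit_sell(price=95, qty=9): fills=none; bids=[-] asks=[#3:9@95 #1:8@97]
After op 5 [order #4] limit_sell(price=100, qty=5): fills=none; bids=[-] asks=[#3:9@95 #1:8@97 #4:5@100]
After op 6 [order #5] limit_buy(price=98, qty=4): fills=#5x#3:4@95; bids=[-] asks=[#3:5@95 #1:8@97 #4:5@100]
After op 7 [order #6] market_buy(qty=6): fills=#6x#3:5@95 #6x#1:1@97; bids=[-] asks=[#1:7@97 #4:5@100]
After op 8 cancel(order #1): fills=none; bids=[-] asks=[#4:5@100]

Answer: 1@97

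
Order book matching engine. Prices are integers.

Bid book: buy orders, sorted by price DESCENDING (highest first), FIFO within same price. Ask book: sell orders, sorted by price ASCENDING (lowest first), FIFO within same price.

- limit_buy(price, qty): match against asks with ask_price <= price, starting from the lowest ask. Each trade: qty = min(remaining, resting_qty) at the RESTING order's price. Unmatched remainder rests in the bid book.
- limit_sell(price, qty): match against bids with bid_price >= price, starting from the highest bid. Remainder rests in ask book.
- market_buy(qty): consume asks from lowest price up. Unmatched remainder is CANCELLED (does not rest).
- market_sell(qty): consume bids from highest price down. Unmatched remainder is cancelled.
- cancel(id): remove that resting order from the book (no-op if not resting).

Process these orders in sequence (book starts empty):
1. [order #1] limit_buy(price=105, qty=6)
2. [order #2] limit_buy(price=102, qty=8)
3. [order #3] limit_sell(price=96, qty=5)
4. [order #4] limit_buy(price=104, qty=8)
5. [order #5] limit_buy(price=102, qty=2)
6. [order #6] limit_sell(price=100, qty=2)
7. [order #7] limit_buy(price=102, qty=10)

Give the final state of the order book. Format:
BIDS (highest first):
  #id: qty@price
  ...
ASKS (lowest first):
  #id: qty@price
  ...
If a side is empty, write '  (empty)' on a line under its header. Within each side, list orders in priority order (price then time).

Answer: BIDS (highest first):
  #4: 7@104
  #2: 8@102
  #5: 2@102
  #7: 10@102
ASKS (lowest first):
  (empty)

Derivation:
After op 1 [order #1] limit_buy(price=105, qty=6): fills=none; bids=[#1:6@105] asks=[-]
After op 2 [order #2] limit_buy(price=102, qty=8): fills=none; bids=[#1:6@105 #2:8@102] asks=[-]
After op 3 [order #3] limit_sell(price=96, qty=5): fills=#1x#3:5@105; bids=[#1:1@105 #2:8@102] asks=[-]
After op 4 [order #4] limit_buy(price=104, qty=8): fills=none; bids=[#1:1@105 #4:8@104 #2:8@102] asks=[-]
After op 5 [order #5] limit_buy(price=102, qty=2): fills=none; bids=[#1:1@105 #4:8@104 #2:8@102 #5:2@102] asks=[-]
After op 6 [order #6] limit_sell(price=100, qty=2): fills=#1x#6:1@105 #4x#6:1@104; bids=[#4:7@104 #2:8@102 #5:2@102] asks=[-]
After op 7 [order #7] limit_buy(price=102, qty=10): fills=none; bids=[#4:7@104 #2:8@102 #5:2@102 #7:10@102] asks=[-]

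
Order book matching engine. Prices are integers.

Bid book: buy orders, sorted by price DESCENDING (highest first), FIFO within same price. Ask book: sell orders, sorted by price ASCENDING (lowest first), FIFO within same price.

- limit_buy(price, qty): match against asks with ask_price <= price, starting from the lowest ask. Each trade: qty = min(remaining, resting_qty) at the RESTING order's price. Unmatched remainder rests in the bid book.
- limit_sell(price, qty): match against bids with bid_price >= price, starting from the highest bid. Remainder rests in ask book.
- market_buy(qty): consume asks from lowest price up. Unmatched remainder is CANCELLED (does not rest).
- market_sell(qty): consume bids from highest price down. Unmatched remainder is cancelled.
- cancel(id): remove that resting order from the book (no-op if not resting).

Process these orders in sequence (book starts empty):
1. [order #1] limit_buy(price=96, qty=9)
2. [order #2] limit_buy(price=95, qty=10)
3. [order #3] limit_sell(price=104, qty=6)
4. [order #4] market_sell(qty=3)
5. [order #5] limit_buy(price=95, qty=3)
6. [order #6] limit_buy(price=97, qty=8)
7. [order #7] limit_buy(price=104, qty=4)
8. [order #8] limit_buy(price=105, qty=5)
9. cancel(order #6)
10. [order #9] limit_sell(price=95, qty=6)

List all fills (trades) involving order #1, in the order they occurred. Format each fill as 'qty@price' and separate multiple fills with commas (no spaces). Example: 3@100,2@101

Answer: 3@96,3@96

Derivation:
After op 1 [order #1] limit_buy(price=96, qty=9): fills=none; bids=[#1:9@96] asks=[-]
After op 2 [order #2] limit_buy(price=95, qty=10): fills=none; bids=[#1:9@96 #2:10@95] asks=[-]
After op 3 [order #3] limit_sell(price=104, qty=6): fills=none; bids=[#1:9@96 #2:10@95] asks=[#3:6@104]
After op 4 [order #4] market_sell(qty=3): fills=#1x#4:3@96; bids=[#1:6@96 #2:10@95] asks=[#3:6@104]
After op 5 [order #5] limit_buy(price=95, qty=3): fills=none; bids=[#1:6@96 #2:10@95 #5:3@95] asks=[#3:6@104]
After op 6 [order #6] limit_buy(price=97, qty=8): fills=none; bids=[#6:8@97 #1:6@96 #2:10@95 #5:3@95] asks=[#3:6@104]
After op 7 [order #7] limit_buy(price=104, qty=4): fills=#7x#3:4@104; bids=[#6:8@97 #1:6@96 #2:10@95 #5:3@95] asks=[#3:2@104]
After op 8 [order #8] limit_buy(price=105, qty=5): fills=#8x#3:2@104; bids=[#8:3@105 #6:8@97 #1:6@96 #2:10@95 #5:3@95] asks=[-]
After op 9 cancel(order #6): fills=none; bids=[#8:3@105 #1:6@96 #2:10@95 #5:3@95] asks=[-]
After op 10 [order #9] limit_sell(price=95, qty=6): fills=#8x#9:3@105 #1x#9:3@96; bids=[#1:3@96 #2:10@95 #5:3@95] asks=[-]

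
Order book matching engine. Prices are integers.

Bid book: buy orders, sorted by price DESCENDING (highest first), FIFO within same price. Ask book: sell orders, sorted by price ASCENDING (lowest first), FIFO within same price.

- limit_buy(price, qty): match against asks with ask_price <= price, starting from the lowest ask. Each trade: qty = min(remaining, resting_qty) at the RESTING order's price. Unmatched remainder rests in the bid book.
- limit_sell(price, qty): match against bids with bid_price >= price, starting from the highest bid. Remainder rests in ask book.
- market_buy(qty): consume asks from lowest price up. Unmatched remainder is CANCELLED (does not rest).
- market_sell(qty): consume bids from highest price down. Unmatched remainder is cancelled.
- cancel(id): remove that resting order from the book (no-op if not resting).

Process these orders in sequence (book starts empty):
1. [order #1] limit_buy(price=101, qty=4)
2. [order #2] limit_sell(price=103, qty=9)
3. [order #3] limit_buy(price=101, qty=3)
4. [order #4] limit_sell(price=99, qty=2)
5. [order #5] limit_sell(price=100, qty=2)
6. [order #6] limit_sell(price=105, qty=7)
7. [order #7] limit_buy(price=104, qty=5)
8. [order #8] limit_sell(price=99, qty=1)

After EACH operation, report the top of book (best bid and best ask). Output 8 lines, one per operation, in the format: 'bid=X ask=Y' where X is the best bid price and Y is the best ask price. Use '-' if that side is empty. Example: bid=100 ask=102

After op 1 [order #1] limit_buy(price=101, qty=4): fills=none; bids=[#1:4@101] asks=[-]
After op 2 [order #2] limit_sell(price=103, qty=9): fills=none; bids=[#1:4@101] asks=[#2:9@103]
After op 3 [order #3] limit_buy(price=101, qty=3): fills=none; bids=[#1:4@101 #3:3@101] asks=[#2:9@103]
After op 4 [order #4] limit_sell(price=99, qty=2): fills=#1x#4:2@101; bids=[#1:2@101 #3:3@101] asks=[#2:9@103]
After op 5 [order #5] limit_sell(price=100, qty=2): fills=#1x#5:2@101; bids=[#3:3@101] asks=[#2:9@103]
After op 6 [order #6] limit_sell(price=105, qty=7): fills=none; bids=[#3:3@101] asks=[#2:9@103 #6:7@105]
After op 7 [order #7] limit_buy(price=104, qty=5): fills=#7x#2:5@103; bids=[#3:3@101] asks=[#2:4@103 #6:7@105]
After op 8 [order #8] limit_sell(price=99, qty=1): fills=#3x#8:1@101; bids=[#3:2@101] asks=[#2:4@103 #6:7@105]

Answer: bid=101 ask=-
bid=101 ask=103
bid=101 ask=103
bid=101 ask=103
bid=101 ask=103
bid=101 ask=103
bid=101 ask=103
bid=101 ask=103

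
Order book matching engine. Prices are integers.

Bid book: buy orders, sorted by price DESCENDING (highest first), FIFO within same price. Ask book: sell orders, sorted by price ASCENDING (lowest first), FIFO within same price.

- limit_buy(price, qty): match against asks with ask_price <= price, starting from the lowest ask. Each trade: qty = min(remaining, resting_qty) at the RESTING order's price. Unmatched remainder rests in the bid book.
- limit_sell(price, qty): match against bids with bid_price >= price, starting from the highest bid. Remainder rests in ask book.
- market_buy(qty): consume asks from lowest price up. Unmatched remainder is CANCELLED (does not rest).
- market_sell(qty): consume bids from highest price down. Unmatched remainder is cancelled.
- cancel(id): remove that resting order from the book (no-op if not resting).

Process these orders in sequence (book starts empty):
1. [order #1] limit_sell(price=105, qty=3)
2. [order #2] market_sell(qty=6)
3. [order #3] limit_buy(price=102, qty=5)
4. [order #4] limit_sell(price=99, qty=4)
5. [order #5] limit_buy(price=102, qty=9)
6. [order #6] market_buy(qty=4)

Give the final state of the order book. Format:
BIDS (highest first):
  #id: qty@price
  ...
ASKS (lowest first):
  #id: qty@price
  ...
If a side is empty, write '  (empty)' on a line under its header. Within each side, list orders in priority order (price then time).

Answer: BIDS (highest first):
  #3: 1@102
  #5: 9@102
ASKS (lowest first):
  (empty)

Derivation:
After op 1 [order #1] limit_sell(price=105, qty=3): fills=none; bids=[-] asks=[#1:3@105]
After op 2 [order #2] market_sell(qty=6): fills=none; bids=[-] asks=[#1:3@105]
After op 3 [order #3] limit_buy(price=102, qty=5): fills=none; bids=[#3:5@102] asks=[#1:3@105]
After op 4 [order #4] limit_sell(price=99, qty=4): fills=#3x#4:4@102; bids=[#3:1@102] asks=[#1:3@105]
After op 5 [order #5] limit_buy(price=102, qty=9): fills=none; bids=[#3:1@102 #5:9@102] asks=[#1:3@105]
After op 6 [order #6] market_buy(qty=4): fills=#6x#1:3@105; bids=[#3:1@102 #5:9@102] asks=[-]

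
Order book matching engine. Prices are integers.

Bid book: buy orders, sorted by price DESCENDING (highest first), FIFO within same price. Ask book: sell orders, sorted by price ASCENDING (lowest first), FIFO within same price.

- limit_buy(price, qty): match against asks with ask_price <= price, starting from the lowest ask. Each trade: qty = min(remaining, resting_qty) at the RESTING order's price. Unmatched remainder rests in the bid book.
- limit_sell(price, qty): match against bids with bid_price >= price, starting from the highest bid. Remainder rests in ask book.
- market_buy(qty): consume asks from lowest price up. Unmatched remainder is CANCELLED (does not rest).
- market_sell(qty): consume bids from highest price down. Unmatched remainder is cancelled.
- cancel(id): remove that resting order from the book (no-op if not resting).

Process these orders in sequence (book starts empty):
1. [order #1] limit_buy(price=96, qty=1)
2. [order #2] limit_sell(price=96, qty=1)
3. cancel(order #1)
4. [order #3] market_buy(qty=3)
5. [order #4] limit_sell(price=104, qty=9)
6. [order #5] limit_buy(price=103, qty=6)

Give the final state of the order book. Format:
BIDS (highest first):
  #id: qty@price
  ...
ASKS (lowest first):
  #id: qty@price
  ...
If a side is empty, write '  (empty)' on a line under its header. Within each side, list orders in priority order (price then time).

After op 1 [order #1] limit_buy(price=96, qty=1): fills=none; bids=[#1:1@96] asks=[-]
After op 2 [order #2] limit_sell(price=96, qty=1): fills=#1x#2:1@96; bids=[-] asks=[-]
After op 3 cancel(order #1): fills=none; bids=[-] asks=[-]
After op 4 [order #3] market_buy(qty=3): fills=none; bids=[-] asks=[-]
After op 5 [order #4] limit_sell(price=104, qty=9): fills=none; bids=[-] asks=[#4:9@104]
After op 6 [order #5] limit_buy(price=103, qty=6): fills=none; bids=[#5:6@103] asks=[#4:9@104]

Answer: BIDS (highest first):
  #5: 6@103
ASKS (lowest first):
  #4: 9@104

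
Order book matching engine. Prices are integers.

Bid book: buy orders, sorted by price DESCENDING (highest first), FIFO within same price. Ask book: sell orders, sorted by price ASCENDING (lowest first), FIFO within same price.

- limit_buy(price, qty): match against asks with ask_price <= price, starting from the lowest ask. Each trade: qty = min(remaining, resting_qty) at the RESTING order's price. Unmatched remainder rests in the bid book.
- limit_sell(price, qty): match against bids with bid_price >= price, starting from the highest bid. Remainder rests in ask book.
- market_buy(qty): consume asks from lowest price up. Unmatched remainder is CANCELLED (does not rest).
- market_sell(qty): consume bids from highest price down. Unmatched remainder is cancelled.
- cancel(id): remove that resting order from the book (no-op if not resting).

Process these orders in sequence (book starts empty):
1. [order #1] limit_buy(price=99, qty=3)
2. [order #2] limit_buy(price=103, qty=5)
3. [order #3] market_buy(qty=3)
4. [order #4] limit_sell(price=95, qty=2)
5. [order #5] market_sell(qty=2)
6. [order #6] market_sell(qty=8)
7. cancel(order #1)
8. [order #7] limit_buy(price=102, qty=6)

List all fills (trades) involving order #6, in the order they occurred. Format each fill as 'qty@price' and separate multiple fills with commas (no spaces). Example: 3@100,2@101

Answer: 1@103,3@99

Derivation:
After op 1 [order #1] limit_buy(price=99, qty=3): fills=none; bids=[#1:3@99] asks=[-]
After op 2 [order #2] limit_buy(price=103, qty=5): fills=none; bids=[#2:5@103 #1:3@99] asks=[-]
After op 3 [order #3] market_buy(qty=3): fills=none; bids=[#2:5@103 #1:3@99] asks=[-]
After op 4 [order #4] limit_sell(price=95, qty=2): fills=#2x#4:2@103; bids=[#2:3@103 #1:3@99] asks=[-]
After op 5 [order #5] market_sell(qty=2): fills=#2x#5:2@103; bids=[#2:1@103 #1:3@99] asks=[-]
After op 6 [order #6] market_sell(qty=8): fills=#2x#6:1@103 #1x#6:3@99; bids=[-] asks=[-]
After op 7 cancel(order #1): fills=none; bids=[-] asks=[-]
After op 8 [order #7] limit_buy(price=102, qty=6): fills=none; bids=[#7:6@102] asks=[-]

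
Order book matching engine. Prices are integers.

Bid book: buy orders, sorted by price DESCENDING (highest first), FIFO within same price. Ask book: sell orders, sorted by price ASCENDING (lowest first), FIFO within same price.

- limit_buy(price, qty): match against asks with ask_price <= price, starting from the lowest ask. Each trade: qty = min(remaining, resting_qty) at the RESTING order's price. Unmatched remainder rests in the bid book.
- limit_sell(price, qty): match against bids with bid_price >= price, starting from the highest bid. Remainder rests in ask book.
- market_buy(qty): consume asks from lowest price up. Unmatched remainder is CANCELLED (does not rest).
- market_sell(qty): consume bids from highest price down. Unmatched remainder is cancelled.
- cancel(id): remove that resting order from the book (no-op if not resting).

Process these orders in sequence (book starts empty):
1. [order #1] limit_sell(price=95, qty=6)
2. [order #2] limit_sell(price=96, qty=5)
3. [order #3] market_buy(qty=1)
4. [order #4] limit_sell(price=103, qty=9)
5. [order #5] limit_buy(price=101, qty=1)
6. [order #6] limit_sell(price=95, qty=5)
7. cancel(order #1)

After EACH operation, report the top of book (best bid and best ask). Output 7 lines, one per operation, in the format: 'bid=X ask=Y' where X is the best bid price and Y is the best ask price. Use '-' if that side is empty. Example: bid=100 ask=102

Answer: bid=- ask=95
bid=- ask=95
bid=- ask=95
bid=- ask=95
bid=- ask=95
bid=- ask=95
bid=- ask=95

Derivation:
After op 1 [order #1] limit_sell(price=95, qty=6): fills=none; bids=[-] asks=[#1:6@95]
After op 2 [order #2] limit_sell(price=96, qty=5): fills=none; bids=[-] asks=[#1:6@95 #2:5@96]
After op 3 [order #3] market_buy(qty=1): fills=#3x#1:1@95; bids=[-] asks=[#1:5@95 #2:5@96]
After op 4 [order #4] limit_sell(price=103, qty=9): fills=none; bids=[-] asks=[#1:5@95 #2:5@96 #4:9@103]
After op 5 [order #5] limit_buy(price=101, qty=1): fills=#5x#1:1@95; bids=[-] asks=[#1:4@95 #2:5@96 #4:9@103]
After op 6 [order #6] limit_sell(price=95, qty=5): fills=none; bids=[-] asks=[#1:4@95 #6:5@95 #2:5@96 #4:9@103]
After op 7 cancel(order #1): fills=none; bids=[-] asks=[#6:5@95 #2:5@96 #4:9@103]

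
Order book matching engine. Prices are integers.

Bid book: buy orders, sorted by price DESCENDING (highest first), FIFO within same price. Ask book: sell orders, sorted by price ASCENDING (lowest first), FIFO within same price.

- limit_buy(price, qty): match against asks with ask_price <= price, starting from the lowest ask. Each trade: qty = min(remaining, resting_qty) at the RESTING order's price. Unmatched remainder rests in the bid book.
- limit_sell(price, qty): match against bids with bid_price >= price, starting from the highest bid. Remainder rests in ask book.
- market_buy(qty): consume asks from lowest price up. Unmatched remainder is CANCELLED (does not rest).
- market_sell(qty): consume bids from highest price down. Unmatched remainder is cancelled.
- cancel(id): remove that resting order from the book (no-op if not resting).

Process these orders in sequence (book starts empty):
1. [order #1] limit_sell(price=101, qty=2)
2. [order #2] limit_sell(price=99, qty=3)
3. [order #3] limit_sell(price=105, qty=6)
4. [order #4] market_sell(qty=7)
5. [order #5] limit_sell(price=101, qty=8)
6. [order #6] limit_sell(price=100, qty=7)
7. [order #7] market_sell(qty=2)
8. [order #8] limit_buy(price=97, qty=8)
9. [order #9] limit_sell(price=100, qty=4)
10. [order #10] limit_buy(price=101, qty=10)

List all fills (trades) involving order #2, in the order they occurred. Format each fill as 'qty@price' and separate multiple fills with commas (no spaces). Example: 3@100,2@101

After op 1 [order #1] limit_sell(price=101, qty=2): fills=none; bids=[-] asks=[#1:2@101]
After op 2 [order #2] limit_sell(price=99, qty=3): fills=none; bids=[-] asks=[#2:3@99 #1:2@101]
After op 3 [order #3] limit_sell(price=105, qty=6): fills=none; bids=[-] asks=[#2:3@99 #1:2@101 #3:6@105]
After op 4 [order #4] market_sell(qty=7): fills=none; bids=[-] asks=[#2:3@99 #1:2@101 #3:6@105]
After op 5 [order #5] limit_sell(price=101, qty=8): fills=none; bids=[-] asks=[#2:3@99 #1:2@101 #5:8@101 #3:6@105]
After op 6 [order #6] limit_sell(price=100, qty=7): fills=none; bids=[-] asks=[#2:3@99 #6:7@100 #1:2@101 #5:8@101 #3:6@105]
After op 7 [order #7] market_sell(qty=2): fills=none; bids=[-] asks=[#2:3@99 #6:7@100 #1:2@101 #5:8@101 #3:6@105]
After op 8 [order #8] limit_buy(price=97, qty=8): fills=none; bids=[#8:8@97] asks=[#2:3@99 #6:7@100 #1:2@101 #5:8@101 #3:6@105]
After op 9 [order #9] limit_sell(price=100, qty=4): fills=none; bids=[#8:8@97] asks=[#2:3@99 #6:7@100 #9:4@100 #1:2@101 #5:8@101 #3:6@105]
After op 10 [order #10] limit_buy(price=101, qty=10): fills=#10x#2:3@99 #10x#6:7@100; bids=[#8:8@97] asks=[#9:4@100 #1:2@101 #5:8@101 #3:6@105]

Answer: 3@99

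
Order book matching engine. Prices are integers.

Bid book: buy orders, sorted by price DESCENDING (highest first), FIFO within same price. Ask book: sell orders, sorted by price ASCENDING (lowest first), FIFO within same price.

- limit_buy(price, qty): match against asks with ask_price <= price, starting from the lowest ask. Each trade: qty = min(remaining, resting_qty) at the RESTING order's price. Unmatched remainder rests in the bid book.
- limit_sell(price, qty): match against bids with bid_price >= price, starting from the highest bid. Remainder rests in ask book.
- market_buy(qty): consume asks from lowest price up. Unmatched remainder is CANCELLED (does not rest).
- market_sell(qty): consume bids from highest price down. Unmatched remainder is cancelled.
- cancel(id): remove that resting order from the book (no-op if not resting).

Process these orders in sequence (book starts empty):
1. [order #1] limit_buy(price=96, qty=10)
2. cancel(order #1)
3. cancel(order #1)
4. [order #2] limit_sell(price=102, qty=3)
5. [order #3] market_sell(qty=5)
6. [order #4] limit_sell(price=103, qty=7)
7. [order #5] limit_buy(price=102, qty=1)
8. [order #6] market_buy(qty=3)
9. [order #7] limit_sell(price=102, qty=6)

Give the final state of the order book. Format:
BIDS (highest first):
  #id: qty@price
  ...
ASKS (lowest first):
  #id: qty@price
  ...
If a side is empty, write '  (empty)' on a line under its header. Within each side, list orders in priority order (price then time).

After op 1 [order #1] limit_buy(price=96, qty=10): fills=none; bids=[#1:10@96] asks=[-]
After op 2 cancel(order #1): fills=none; bids=[-] asks=[-]
After op 3 cancel(order #1): fills=none; bids=[-] asks=[-]
After op 4 [order #2] limit_sell(price=102, qty=3): fills=none; bids=[-] asks=[#2:3@102]
After op 5 [order #3] market_sell(qty=5): fills=none; bids=[-] asks=[#2:3@102]
After op 6 [order #4] limit_sell(price=103, qty=7): fills=none; bids=[-] asks=[#2:3@102 #4:7@103]
After op 7 [order #5] limit_buy(price=102, qty=1): fills=#5x#2:1@102; bids=[-] asks=[#2:2@102 #4:7@103]
After op 8 [order #6] market_buy(qty=3): fills=#6x#2:2@102 #6x#4:1@103; bids=[-] asks=[#4:6@103]
After op 9 [order #7] limit_sell(price=102, qty=6): fills=none; bids=[-] asks=[#7:6@102 #4:6@103]

Answer: BIDS (highest first):
  (empty)
ASKS (lowest first):
  #7: 6@102
  #4: 6@103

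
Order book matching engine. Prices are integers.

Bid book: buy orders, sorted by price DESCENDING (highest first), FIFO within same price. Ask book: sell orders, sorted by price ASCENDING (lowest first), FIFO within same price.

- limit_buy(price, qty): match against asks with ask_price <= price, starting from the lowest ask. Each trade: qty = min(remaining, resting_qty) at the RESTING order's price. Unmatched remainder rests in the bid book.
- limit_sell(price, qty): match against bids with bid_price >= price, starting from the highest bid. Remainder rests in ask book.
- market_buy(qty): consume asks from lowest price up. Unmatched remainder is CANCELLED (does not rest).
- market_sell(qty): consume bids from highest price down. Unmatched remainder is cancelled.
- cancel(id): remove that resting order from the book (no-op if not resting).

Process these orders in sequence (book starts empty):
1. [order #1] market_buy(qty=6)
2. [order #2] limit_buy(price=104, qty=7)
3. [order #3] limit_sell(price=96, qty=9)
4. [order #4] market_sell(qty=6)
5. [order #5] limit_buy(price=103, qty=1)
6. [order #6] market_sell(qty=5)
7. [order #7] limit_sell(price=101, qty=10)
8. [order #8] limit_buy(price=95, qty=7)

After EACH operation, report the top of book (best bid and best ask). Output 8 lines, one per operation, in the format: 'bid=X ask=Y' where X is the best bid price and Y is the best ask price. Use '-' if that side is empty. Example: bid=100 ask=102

Answer: bid=- ask=-
bid=104 ask=-
bid=- ask=96
bid=- ask=96
bid=- ask=96
bid=- ask=96
bid=- ask=96
bid=95 ask=96

Derivation:
After op 1 [order #1] market_buy(qty=6): fills=none; bids=[-] asks=[-]
After op 2 [order #2] limit_buy(price=104, qty=7): fills=none; bids=[#2:7@104] asks=[-]
After op 3 [order #3] limit_sell(price=96, qty=9): fills=#2x#3:7@104; bids=[-] asks=[#3:2@96]
After op 4 [order #4] market_sell(qty=6): fills=none; bids=[-] asks=[#3:2@96]
After op 5 [order #5] limit_buy(price=103, qty=1): fills=#5x#3:1@96; bids=[-] asks=[#3:1@96]
After op 6 [order #6] market_sell(qty=5): fills=none; bids=[-] asks=[#3:1@96]
After op 7 [order #7] limit_sell(price=101, qty=10): fills=none; bids=[-] asks=[#3:1@96 #7:10@101]
After op 8 [order #8] limit_buy(price=95, qty=7): fills=none; bids=[#8:7@95] asks=[#3:1@96 #7:10@101]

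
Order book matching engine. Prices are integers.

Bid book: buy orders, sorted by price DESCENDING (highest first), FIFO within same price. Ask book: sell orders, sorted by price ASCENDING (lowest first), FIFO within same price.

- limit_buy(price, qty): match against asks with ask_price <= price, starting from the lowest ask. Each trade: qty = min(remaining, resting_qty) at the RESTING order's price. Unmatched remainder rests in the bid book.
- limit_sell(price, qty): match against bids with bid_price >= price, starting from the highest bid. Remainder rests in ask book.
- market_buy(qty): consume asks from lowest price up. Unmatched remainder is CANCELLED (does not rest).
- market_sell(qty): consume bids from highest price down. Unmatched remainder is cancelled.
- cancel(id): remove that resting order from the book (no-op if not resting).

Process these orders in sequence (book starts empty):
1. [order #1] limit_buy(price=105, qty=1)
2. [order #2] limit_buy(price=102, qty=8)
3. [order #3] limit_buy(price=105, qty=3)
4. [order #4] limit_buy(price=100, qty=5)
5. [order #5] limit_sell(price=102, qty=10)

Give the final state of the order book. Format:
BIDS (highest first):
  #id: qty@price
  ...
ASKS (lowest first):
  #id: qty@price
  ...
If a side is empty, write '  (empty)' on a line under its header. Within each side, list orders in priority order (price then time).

Answer: BIDS (highest first):
  #2: 2@102
  #4: 5@100
ASKS (lowest first):
  (empty)

Derivation:
After op 1 [order #1] limit_buy(price=105, qty=1): fills=none; bids=[#1:1@105] asks=[-]
After op 2 [order #2] limit_buy(price=102, qty=8): fills=none; bids=[#1:1@105 #2:8@102] asks=[-]
After op 3 [order #3] limit_buy(price=105, qty=3): fills=none; bids=[#1:1@105 #3:3@105 #2:8@102] asks=[-]
After op 4 [order #4] limit_buy(price=100, qty=5): fills=none; bids=[#1:1@105 #3:3@105 #2:8@102 #4:5@100] asks=[-]
After op 5 [order #5] limit_sell(price=102, qty=10): fills=#1x#5:1@105 #3x#5:3@105 #2x#5:6@102; bids=[#2:2@102 #4:5@100] asks=[-]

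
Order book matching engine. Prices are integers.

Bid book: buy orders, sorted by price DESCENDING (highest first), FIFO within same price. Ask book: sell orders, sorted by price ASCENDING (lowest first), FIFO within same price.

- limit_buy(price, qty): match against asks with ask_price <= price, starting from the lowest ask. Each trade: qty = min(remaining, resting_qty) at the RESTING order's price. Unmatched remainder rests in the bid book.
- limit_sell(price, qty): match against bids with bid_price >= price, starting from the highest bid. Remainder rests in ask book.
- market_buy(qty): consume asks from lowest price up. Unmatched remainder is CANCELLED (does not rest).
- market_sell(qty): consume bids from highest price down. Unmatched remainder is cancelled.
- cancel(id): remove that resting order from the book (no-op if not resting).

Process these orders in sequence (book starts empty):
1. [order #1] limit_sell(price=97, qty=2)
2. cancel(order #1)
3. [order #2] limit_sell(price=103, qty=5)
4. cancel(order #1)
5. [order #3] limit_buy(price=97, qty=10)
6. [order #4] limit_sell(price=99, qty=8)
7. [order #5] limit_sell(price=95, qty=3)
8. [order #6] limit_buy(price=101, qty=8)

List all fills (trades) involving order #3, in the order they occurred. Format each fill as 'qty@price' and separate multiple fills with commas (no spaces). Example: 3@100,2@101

Answer: 3@97

Derivation:
After op 1 [order #1] limit_sell(price=97, qty=2): fills=none; bids=[-] asks=[#1:2@97]
After op 2 cancel(order #1): fills=none; bids=[-] asks=[-]
After op 3 [order #2] limit_sell(price=103, qty=5): fills=none; bids=[-] asks=[#2:5@103]
After op 4 cancel(order #1): fills=none; bids=[-] asks=[#2:5@103]
After op 5 [order #3] limit_buy(price=97, qty=10): fills=none; bids=[#3:10@97] asks=[#2:5@103]
After op 6 [order #4] limit_sell(price=99, qty=8): fills=none; bids=[#3:10@97] asks=[#4:8@99 #2:5@103]
After op 7 [order #5] limit_sell(price=95, qty=3): fills=#3x#5:3@97; bids=[#3:7@97] asks=[#4:8@99 #2:5@103]
After op 8 [order #6] limit_buy(price=101, qty=8): fills=#6x#4:8@99; bids=[#3:7@97] asks=[#2:5@103]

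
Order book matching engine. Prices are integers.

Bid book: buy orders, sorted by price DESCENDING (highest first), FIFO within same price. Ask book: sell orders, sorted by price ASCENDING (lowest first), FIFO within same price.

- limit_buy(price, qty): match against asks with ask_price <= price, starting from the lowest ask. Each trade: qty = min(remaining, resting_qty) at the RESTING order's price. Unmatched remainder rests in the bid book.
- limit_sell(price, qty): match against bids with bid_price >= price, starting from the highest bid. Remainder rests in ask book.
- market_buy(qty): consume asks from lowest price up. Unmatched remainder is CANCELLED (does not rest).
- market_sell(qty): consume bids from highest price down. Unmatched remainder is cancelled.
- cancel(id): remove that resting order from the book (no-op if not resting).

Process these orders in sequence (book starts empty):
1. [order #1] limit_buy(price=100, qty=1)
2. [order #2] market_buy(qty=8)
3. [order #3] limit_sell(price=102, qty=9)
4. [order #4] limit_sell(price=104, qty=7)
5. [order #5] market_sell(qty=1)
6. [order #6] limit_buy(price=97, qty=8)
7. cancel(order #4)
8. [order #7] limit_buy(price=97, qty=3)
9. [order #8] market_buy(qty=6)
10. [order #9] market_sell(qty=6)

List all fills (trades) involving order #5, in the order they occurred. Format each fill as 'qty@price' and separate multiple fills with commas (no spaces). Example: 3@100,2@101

Answer: 1@100

Derivation:
After op 1 [order #1] limit_buy(price=100, qty=1): fills=none; bids=[#1:1@100] asks=[-]
After op 2 [order #2] market_buy(qty=8): fills=none; bids=[#1:1@100] asks=[-]
After op 3 [order #3] limit_sell(price=102, qty=9): fills=none; bids=[#1:1@100] asks=[#3:9@102]
After op 4 [order #4] limit_sell(price=104, qty=7): fills=none; bids=[#1:1@100] asks=[#3:9@102 #4:7@104]
After op 5 [order #5] market_sell(qty=1): fills=#1x#5:1@100; bids=[-] asks=[#3:9@102 #4:7@104]
After op 6 [order #6] limit_buy(price=97, qty=8): fills=none; bids=[#6:8@97] asks=[#3:9@102 #4:7@104]
After op 7 cancel(order #4): fills=none; bids=[#6:8@97] asks=[#3:9@102]
After op 8 [order #7] limit_buy(price=97, qty=3): fills=none; bids=[#6:8@97 #7:3@97] asks=[#3:9@102]
After op 9 [order #8] market_buy(qty=6): fills=#8x#3:6@102; bids=[#6:8@97 #7:3@97] asks=[#3:3@102]
After op 10 [order #9] market_sell(qty=6): fills=#6x#9:6@97; bids=[#6:2@97 #7:3@97] asks=[#3:3@102]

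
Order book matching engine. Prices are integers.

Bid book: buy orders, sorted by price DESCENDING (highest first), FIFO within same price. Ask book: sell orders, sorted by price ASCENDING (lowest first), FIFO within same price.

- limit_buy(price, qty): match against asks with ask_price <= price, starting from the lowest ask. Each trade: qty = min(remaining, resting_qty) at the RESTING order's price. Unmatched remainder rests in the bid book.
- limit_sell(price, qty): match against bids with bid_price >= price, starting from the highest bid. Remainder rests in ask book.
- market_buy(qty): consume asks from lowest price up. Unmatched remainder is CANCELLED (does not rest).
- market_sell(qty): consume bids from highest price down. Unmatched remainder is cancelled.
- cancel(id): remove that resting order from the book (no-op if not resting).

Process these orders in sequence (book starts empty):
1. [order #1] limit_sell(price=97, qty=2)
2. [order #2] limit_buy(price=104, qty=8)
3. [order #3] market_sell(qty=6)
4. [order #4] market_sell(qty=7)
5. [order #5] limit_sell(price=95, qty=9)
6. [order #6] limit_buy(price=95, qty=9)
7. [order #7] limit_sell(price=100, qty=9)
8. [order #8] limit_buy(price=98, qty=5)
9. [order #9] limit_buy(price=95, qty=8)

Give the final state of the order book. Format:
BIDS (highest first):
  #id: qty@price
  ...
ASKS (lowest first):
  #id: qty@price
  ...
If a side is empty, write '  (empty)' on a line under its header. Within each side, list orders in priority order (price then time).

Answer: BIDS (highest first):
  #8: 5@98
  #9: 8@95
ASKS (lowest first):
  #7: 9@100

Derivation:
After op 1 [order #1] limit_sell(price=97, qty=2): fills=none; bids=[-] asks=[#1:2@97]
After op 2 [order #2] limit_buy(price=104, qty=8): fills=#2x#1:2@97; bids=[#2:6@104] asks=[-]
After op 3 [order #3] market_sell(qty=6): fills=#2x#3:6@104; bids=[-] asks=[-]
After op 4 [order #4] market_sell(qty=7): fills=none; bids=[-] asks=[-]
After op 5 [order #5] limit_sell(price=95, qty=9): fills=none; bids=[-] asks=[#5:9@95]
After op 6 [order #6] limit_buy(price=95, qty=9): fills=#6x#5:9@95; bids=[-] asks=[-]
After op 7 [order #7] limit_sell(price=100, qty=9): fills=none; bids=[-] asks=[#7:9@100]
After op 8 [order #8] limit_buy(price=98, qty=5): fills=none; bids=[#8:5@98] asks=[#7:9@100]
After op 9 [order #9] limit_buy(price=95, qty=8): fills=none; bids=[#8:5@98 #9:8@95] asks=[#7:9@100]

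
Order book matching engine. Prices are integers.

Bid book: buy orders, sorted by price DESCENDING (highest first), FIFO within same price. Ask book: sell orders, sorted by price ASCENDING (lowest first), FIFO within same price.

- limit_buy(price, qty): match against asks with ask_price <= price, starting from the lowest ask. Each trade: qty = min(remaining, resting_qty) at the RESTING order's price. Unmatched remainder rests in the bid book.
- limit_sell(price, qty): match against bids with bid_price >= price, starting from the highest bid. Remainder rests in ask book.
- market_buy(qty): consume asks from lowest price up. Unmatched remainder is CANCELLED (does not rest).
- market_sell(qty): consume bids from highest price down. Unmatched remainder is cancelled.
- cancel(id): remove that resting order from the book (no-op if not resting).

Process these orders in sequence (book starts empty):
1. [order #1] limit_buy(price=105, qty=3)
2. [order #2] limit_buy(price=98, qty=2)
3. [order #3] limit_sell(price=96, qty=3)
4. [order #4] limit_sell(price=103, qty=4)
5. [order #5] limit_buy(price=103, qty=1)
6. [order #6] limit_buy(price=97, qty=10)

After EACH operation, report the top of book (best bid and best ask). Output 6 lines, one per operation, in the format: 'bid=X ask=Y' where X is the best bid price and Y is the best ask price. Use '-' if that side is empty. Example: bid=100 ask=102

After op 1 [order #1] limit_buy(price=105, qty=3): fills=none; bids=[#1:3@105] asks=[-]
After op 2 [order #2] limit_buy(price=98, qty=2): fills=none; bids=[#1:3@105 #2:2@98] asks=[-]
After op 3 [order #3] limit_sell(price=96, qty=3): fills=#1x#3:3@105; bids=[#2:2@98] asks=[-]
After op 4 [order #4] limit_sell(price=103, qty=4): fills=none; bids=[#2:2@98] asks=[#4:4@103]
After op 5 [order #5] limit_buy(price=103, qty=1): fills=#5x#4:1@103; bids=[#2:2@98] asks=[#4:3@103]
After op 6 [order #6] limit_buy(price=97, qty=10): fills=none; bids=[#2:2@98 #6:10@97] asks=[#4:3@103]

Answer: bid=105 ask=-
bid=105 ask=-
bid=98 ask=-
bid=98 ask=103
bid=98 ask=103
bid=98 ask=103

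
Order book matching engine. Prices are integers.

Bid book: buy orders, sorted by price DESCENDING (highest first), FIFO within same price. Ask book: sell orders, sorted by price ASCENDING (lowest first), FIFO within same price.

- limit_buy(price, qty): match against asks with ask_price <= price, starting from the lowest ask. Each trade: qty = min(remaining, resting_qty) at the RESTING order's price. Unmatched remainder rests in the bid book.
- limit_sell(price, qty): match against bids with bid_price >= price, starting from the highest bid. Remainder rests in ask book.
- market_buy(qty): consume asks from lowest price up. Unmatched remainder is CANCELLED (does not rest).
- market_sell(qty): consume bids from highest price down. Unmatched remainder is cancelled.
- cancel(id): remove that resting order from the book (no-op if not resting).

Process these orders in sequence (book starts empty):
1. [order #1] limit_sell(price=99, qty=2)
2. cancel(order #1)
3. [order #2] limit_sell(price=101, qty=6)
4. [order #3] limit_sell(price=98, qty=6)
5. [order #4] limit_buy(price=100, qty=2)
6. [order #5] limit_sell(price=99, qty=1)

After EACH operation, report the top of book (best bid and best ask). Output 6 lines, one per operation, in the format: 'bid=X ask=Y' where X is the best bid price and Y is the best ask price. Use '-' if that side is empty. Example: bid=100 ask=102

Answer: bid=- ask=99
bid=- ask=-
bid=- ask=101
bid=- ask=98
bid=- ask=98
bid=- ask=98

Derivation:
After op 1 [order #1] limit_sell(price=99, qty=2): fills=none; bids=[-] asks=[#1:2@99]
After op 2 cancel(order #1): fills=none; bids=[-] asks=[-]
After op 3 [order #2] limit_sell(price=101, qty=6): fills=none; bids=[-] asks=[#2:6@101]
After op 4 [order #3] limit_sell(price=98, qty=6): fills=none; bids=[-] asks=[#3:6@98 #2:6@101]
After op 5 [order #4] limit_buy(price=100, qty=2): fills=#4x#3:2@98; bids=[-] asks=[#3:4@98 #2:6@101]
After op 6 [order #5] limit_sell(price=99, qty=1): fills=none; bids=[-] asks=[#3:4@98 #5:1@99 #2:6@101]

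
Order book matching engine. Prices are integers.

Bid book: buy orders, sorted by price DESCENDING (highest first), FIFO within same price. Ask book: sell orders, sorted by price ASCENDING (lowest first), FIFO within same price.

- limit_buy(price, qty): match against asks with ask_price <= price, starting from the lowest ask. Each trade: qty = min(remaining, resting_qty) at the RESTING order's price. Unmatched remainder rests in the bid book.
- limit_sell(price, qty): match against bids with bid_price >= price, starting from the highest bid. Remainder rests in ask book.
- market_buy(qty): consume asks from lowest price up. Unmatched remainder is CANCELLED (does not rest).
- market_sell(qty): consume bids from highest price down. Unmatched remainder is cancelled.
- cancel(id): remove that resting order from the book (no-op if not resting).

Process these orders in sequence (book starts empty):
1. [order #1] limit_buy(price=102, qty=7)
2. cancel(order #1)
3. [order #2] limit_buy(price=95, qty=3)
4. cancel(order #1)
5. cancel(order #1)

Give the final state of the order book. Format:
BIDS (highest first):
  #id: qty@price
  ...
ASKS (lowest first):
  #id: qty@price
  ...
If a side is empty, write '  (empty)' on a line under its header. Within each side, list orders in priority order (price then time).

Answer: BIDS (highest first):
  #2: 3@95
ASKS (lowest first):
  (empty)

Derivation:
After op 1 [order #1] limit_buy(price=102, qty=7): fills=none; bids=[#1:7@102] asks=[-]
After op 2 cancel(order #1): fills=none; bids=[-] asks=[-]
After op 3 [order #2] limit_buy(price=95, qty=3): fills=none; bids=[#2:3@95] asks=[-]
After op 4 cancel(order #1): fills=none; bids=[#2:3@95] asks=[-]
After op 5 cancel(order #1): fills=none; bids=[#2:3@95] asks=[-]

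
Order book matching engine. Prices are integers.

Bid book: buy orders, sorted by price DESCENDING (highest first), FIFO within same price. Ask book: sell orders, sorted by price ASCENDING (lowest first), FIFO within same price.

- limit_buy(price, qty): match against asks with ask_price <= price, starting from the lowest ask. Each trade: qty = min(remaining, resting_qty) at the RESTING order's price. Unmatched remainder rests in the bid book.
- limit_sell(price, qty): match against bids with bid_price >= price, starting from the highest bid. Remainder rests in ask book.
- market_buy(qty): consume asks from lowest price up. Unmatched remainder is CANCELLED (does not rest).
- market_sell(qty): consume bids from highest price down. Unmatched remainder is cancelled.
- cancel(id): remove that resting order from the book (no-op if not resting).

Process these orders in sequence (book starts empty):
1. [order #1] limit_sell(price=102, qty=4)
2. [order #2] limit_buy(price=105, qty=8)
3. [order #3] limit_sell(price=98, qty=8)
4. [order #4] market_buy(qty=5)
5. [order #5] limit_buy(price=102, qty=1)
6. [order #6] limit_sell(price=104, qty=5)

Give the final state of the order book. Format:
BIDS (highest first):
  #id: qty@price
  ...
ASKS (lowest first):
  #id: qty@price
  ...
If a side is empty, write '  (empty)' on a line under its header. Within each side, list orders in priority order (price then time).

Answer: BIDS (highest first):
  #5: 1@102
ASKS (lowest first):
  #6: 5@104

Derivation:
After op 1 [order #1] limit_sell(price=102, qty=4): fills=none; bids=[-] asks=[#1:4@102]
After op 2 [order #2] limit_buy(price=105, qty=8): fills=#2x#1:4@102; bids=[#2:4@105] asks=[-]
After op 3 [order #3] limit_sell(price=98, qty=8): fills=#2x#3:4@105; bids=[-] asks=[#3:4@98]
After op 4 [order #4] market_buy(qty=5): fills=#4x#3:4@98; bids=[-] asks=[-]
After op 5 [order #5] limit_buy(price=102, qty=1): fills=none; bids=[#5:1@102] asks=[-]
After op 6 [order #6] limit_sell(price=104, qty=5): fills=none; bids=[#5:1@102] asks=[#6:5@104]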